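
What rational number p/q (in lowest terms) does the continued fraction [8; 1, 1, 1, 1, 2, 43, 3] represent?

14689/1705

a_0 = 8: 8/1
a_1 = 1: 9/1
a_2 = 1: 17/2
a_3 = 1: 26/3
a_4 = 1: 43/5
a_5 = 2: 112/13
a_6 = 43: 4859/564
a_7 = 3: 14689/1705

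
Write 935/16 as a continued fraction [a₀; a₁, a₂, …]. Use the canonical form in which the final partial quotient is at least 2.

[58; 2, 3, 2]

935 ÷ 16 → quotient 58, remainder 7
16 ÷ 7 → quotient 2, remainder 2
7 ÷ 2 → quotient 3, remainder 1
2 ÷ 1 → quotient 2, remainder 0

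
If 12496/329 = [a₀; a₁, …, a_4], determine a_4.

5

⌊12496/329⌋ = 37, remainder 323
⌊329/323⌋ = 1, remainder 6
⌊323/6⌋ = 53, remainder 5
⌊6/5⌋ = 1, remainder 1
⌊5/1⌋ = 5, remainder 0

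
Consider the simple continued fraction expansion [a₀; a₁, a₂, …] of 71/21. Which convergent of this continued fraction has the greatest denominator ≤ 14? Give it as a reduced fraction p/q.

27/8

a_0 = 3: 3/1  (≤ bound)
a_1 = 2: 7/2  (≤ bound)
a_2 = 1: 10/3  (≤ bound)
a_3 = 1: 17/5  (≤ bound)
a_4 = 1: 27/8  (≤ bound)
a_5 = 2: 71/21  (> 14, stop)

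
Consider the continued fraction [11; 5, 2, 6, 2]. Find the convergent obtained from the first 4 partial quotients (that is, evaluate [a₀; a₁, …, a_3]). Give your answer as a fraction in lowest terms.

Start with 6.
2 + 1/(6/1) = 2 + 1/6 = 13/6
5 + 1/(13/6) = 5 + 6/13 = 71/13
11 + 1/(71/13) = 11 + 13/71 = 794/71

794/71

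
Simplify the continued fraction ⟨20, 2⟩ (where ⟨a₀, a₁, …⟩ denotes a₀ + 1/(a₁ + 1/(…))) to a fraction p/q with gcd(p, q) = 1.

41/2

a_0 = 20: 20/1
a_1 = 2: 41/2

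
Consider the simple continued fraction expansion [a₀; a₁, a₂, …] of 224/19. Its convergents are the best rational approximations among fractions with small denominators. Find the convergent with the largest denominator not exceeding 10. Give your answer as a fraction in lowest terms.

59/5

a_0 = 11: 11/1  (≤ bound)
a_1 = 1: 12/1  (≤ bound)
a_2 = 3: 47/4  (≤ bound)
a_3 = 1: 59/5  (≤ bound)
a_4 = 3: 224/19  (> 10, stop)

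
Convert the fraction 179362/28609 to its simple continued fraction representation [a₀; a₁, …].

⌊179362/28609⌋ = 6, remainder 7708
⌊28609/7708⌋ = 3, remainder 5485
⌊7708/5485⌋ = 1, remainder 2223
⌊5485/2223⌋ = 2, remainder 1039
⌊2223/1039⌋ = 2, remainder 145
⌊1039/145⌋ = 7, remainder 24
⌊145/24⌋ = 6, remainder 1
⌊24/1⌋ = 24, remainder 0

[6; 3, 1, 2, 2, 7, 6, 24]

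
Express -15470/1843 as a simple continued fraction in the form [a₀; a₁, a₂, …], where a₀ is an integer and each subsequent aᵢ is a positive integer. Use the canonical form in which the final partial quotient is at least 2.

[-9; 1, 1, 1, 1, 5, 1, 55]

-15470 ÷ 1843 → quotient -9, remainder 1117
1843 ÷ 1117 → quotient 1, remainder 726
1117 ÷ 726 → quotient 1, remainder 391
726 ÷ 391 → quotient 1, remainder 335
391 ÷ 335 → quotient 1, remainder 56
335 ÷ 56 → quotient 5, remainder 55
56 ÷ 55 → quotient 1, remainder 1
55 ÷ 1 → quotient 55, remainder 0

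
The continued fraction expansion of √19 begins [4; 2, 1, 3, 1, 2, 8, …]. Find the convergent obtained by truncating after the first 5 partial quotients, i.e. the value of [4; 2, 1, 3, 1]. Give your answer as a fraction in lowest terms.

a_0 = 4: 4/1
a_1 = 2: 9/2
a_2 = 1: 13/3
a_3 = 3: 48/11
a_4 = 1: 61/14

61/14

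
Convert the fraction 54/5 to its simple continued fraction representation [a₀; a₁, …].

Run the Euclidean algorithm, recording each quotient:
54 = 10·5 + 4, so a_0 = 10
5 = 1·4 + 1, so a_1 = 1
4 = 4·1 + 0, so a_2 = 4

[10; 1, 4]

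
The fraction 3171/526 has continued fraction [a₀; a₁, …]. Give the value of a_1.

3171 = 6·526 + 15, so a_0 = 6
526 = 35·15 + 1, so a_1 = 35

35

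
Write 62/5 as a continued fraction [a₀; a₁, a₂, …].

[12; 2, 2]

62 ÷ 5 → quotient 12, remainder 2
5 ÷ 2 → quotient 2, remainder 1
2 ÷ 1 → quotient 2, remainder 0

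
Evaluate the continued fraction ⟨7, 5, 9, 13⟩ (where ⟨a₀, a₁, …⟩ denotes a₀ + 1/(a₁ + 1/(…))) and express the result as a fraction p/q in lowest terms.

Use the convergent recurrence hₖ = aₖ·hₖ₋₁ + hₖ₋₂ (and likewise for the denominators kₖ):
a_0 = 7: 7/1
a_1 = 5: 36/5
a_2 = 9: 331/46
a_3 = 13: 4339/603

4339/603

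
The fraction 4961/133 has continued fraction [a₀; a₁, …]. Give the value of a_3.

13

4961 ÷ 133 → quotient 37, remainder 40
133 ÷ 40 → quotient 3, remainder 13
40 ÷ 13 → quotient 3, remainder 1
13 ÷ 1 → quotient 13, remainder 0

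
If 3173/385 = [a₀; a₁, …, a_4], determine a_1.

4

3173 = 8·385 + 93, so a_0 = 8
385 = 4·93 + 13, so a_1 = 4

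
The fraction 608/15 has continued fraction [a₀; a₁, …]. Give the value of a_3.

608 = 40·15 + 8, so a_0 = 40
15 = 1·8 + 7, so a_1 = 1
8 = 1·7 + 1, so a_2 = 1
7 = 7·1 + 0, so a_3 = 7

7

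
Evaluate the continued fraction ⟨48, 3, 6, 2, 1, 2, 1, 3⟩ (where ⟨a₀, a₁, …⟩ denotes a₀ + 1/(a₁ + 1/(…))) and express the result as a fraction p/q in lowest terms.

39813/824

Starting at the tail and folding back:
Start with 3.
1 + 1/(3/1) = 1 + 1/3 = 4/3
2 + 1/(4/3) = 2 + 3/4 = 11/4
1 + 1/(11/4) = 1 + 4/11 = 15/11
2 + 1/(15/11) = 2 + 11/15 = 41/15
6 + 1/(41/15) = 6 + 15/41 = 261/41
3 + 1/(261/41) = 3 + 41/261 = 824/261
48 + 1/(824/261) = 48 + 261/824 = 39813/824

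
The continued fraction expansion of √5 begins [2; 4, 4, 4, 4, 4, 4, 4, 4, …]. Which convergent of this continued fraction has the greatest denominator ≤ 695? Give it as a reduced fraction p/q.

a_0 = 2: 2/1  (≤ bound)
a_1 = 4: 9/4  (≤ bound)
a_2 = 4: 38/17  (≤ bound)
a_3 = 4: 161/72  (≤ bound)
a_4 = 4: 682/305  (≤ bound)
a_5 = 4: 2889/1292  (> 695, stop)

682/305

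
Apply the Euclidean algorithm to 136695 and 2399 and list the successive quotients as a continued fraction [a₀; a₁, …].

[56; 1, 48, 1, 47]

136695 = 56·2399 + 2351, so a_0 = 56
2399 = 1·2351 + 48, so a_1 = 1
2351 = 48·48 + 47, so a_2 = 48
48 = 1·47 + 1, so a_3 = 1
47 = 47·1 + 0, so a_4 = 47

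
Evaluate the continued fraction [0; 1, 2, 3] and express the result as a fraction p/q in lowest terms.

Starting at the tail and folding back:
Start with 3.
2 + 1/(3/1) = 2 + 1/3 = 7/3
1 + 1/(7/3) = 1 + 3/7 = 10/7
0 + 1/(10/7) = 0 + 7/10 = 7/10

7/10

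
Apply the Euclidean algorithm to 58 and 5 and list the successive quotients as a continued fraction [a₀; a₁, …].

[11; 1, 1, 2]

58 = 11·5 + 3, so a_0 = 11
5 = 1·3 + 2, so a_1 = 1
3 = 1·2 + 1, so a_2 = 1
2 = 2·1 + 0, so a_3 = 2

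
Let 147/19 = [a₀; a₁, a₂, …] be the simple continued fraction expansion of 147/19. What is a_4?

4

Run the Euclidean algorithm, recording each quotient:
147 = 7·19 + 14, so a_0 = 7
19 = 1·14 + 5, so a_1 = 1
14 = 2·5 + 4, so a_2 = 2
5 = 1·4 + 1, so a_3 = 1
4 = 4·1 + 0, so a_4 = 4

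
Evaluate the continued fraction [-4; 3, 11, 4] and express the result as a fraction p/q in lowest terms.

-511/139

Compute successive convergents:
a_0 = -4: -4/1
a_1 = 3: -11/3
a_2 = 11: -125/34
a_3 = 4: -511/139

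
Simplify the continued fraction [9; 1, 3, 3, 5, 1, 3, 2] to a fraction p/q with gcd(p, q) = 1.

6955/712

Use the convergent recurrence hₖ = aₖ·hₖ₋₁ + hₖ₋₂ (and likewise for the denominators kₖ):
a_0 = 9: 9/1
a_1 = 1: 10/1
a_2 = 3: 39/4
a_3 = 3: 127/13
a_4 = 5: 674/69
a_5 = 1: 801/82
a_6 = 3: 3077/315
a_7 = 2: 6955/712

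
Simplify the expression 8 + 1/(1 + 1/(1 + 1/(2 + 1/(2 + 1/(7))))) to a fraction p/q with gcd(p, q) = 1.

764/89

Collapse the nested fraction from the inside out:
Start with 7.
2 + 1/(7/1) = 2 + 1/7 = 15/7
2 + 1/(15/7) = 2 + 7/15 = 37/15
1 + 1/(37/15) = 1 + 15/37 = 52/37
1 + 1/(52/37) = 1 + 37/52 = 89/52
8 + 1/(89/52) = 8 + 52/89 = 764/89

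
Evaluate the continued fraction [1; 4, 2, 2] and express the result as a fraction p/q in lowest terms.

Start with 2.
2 + 1/(2/1) = 2 + 1/2 = 5/2
4 + 1/(5/2) = 4 + 2/5 = 22/5
1 + 1/(22/5) = 1 + 5/22 = 27/22

27/22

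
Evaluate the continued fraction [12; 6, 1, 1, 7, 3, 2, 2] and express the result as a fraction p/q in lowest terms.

21037/1731

a_0 = 12: 12/1
a_1 = 6: 73/6
a_2 = 1: 85/7
a_3 = 1: 158/13
a_4 = 7: 1191/98
a_5 = 3: 3731/307
a_6 = 2: 8653/712
a_7 = 2: 21037/1731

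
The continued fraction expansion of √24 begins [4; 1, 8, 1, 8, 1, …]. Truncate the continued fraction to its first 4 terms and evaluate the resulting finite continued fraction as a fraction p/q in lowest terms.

Use the convergent recurrence hₖ = aₖ·hₖ₋₁ + hₖ₋₂ (and likewise for the denominators kₖ):
a_0 = 4: 4/1
a_1 = 1: 5/1
a_2 = 8: 44/9
a_3 = 1: 49/10

49/10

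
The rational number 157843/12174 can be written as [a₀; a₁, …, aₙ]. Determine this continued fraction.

[12; 1, 28, 18, 4, 1, 1, 2]

Run the Euclidean algorithm, recording each quotient:
157843 = 12·12174 + 11755, so a_0 = 12
12174 = 1·11755 + 419, so a_1 = 1
11755 = 28·419 + 23, so a_2 = 28
419 = 18·23 + 5, so a_3 = 18
23 = 4·5 + 3, so a_4 = 4
5 = 1·3 + 2, so a_5 = 1
3 = 1·2 + 1, so a_6 = 1
2 = 2·1 + 0, so a_7 = 2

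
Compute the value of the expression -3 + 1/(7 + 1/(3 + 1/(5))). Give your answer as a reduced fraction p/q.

-335/117

Start with 5.
3 + 1/(5/1) = 3 + 1/5 = 16/5
7 + 1/(16/5) = 7 + 5/16 = 117/16
-3 + 1/(117/16) = -3 + 16/117 = -335/117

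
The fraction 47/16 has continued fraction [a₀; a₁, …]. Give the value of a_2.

Run the Euclidean algorithm, recording each quotient:
⌊47/16⌋ = 2, remainder 15
⌊16/15⌋ = 1, remainder 1
⌊15/1⌋ = 15, remainder 0

15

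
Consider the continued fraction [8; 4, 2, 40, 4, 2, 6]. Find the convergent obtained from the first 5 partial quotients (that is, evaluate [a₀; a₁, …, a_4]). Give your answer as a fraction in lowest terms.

12046/1465

a_0 = 8: 8/1
a_1 = 4: 33/4
a_2 = 2: 74/9
a_3 = 40: 2993/364
a_4 = 4: 12046/1465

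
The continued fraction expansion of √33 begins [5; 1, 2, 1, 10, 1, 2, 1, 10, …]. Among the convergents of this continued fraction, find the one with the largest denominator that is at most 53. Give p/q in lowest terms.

List convergents until the denominator exceeds the bound:
a_0 = 5: 5/1  (≤ bound)
a_1 = 1: 6/1  (≤ bound)
a_2 = 2: 17/3  (≤ bound)
a_3 = 1: 23/4  (≤ bound)
a_4 = 10: 247/43  (≤ bound)
a_5 = 1: 270/47  (≤ bound)
a_6 = 2: 787/137  (> 53, stop)

270/47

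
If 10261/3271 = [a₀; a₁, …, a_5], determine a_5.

10261 = 3·3271 + 448, so a_0 = 3
3271 = 7·448 + 135, so a_1 = 7
448 = 3·135 + 43, so a_2 = 3
135 = 3·43 + 6, so a_3 = 3
43 = 7·6 + 1, so a_4 = 7
6 = 6·1 + 0, so a_5 = 6

6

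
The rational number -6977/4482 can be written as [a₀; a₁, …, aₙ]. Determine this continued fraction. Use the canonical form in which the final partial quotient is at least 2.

[-2; 2, 3, 1, 10, 3, 2, 6]

⌊-6977/4482⌋ = -2, remainder 1987
⌊4482/1987⌋ = 2, remainder 508
⌊1987/508⌋ = 3, remainder 463
⌊508/463⌋ = 1, remainder 45
⌊463/45⌋ = 10, remainder 13
⌊45/13⌋ = 3, remainder 6
⌊13/6⌋ = 2, remainder 1
⌊6/1⌋ = 6, remainder 0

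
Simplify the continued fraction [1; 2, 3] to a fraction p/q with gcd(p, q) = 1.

10/7

a_0 = 1: 1/1
a_1 = 2: 3/2
a_2 = 3: 10/7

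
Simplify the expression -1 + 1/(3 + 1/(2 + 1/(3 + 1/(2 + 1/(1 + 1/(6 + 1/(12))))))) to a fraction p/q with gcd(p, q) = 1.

Work from the innermost term outward:
Start with 12.
6 + 1/(12/1) = 6 + 1/12 = 73/12
1 + 1/(73/12) = 1 + 12/73 = 85/73
2 + 1/(85/73) = 2 + 73/85 = 243/85
3 + 1/(243/85) = 3 + 85/243 = 814/243
2 + 1/(814/243) = 2 + 243/814 = 1871/814
3 + 1/(1871/814) = 3 + 814/1871 = 6427/1871
-1 + 1/(6427/1871) = -1 + 1871/6427 = -4556/6427

-4556/6427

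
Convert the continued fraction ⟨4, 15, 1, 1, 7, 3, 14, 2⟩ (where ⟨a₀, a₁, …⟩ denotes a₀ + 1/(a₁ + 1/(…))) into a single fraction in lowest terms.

Use the convergent recurrence hₖ = aₖ·hₖ₋₁ + hₖ₋₂ (and likewise for the denominators kₖ):
a_0 = 4: 4/1
a_1 = 15: 61/15
a_2 = 1: 65/16
a_3 = 1: 126/31
a_4 = 7: 947/233
a_5 = 3: 2967/730
a_6 = 14: 42485/10453
a_7 = 2: 87937/21636

87937/21636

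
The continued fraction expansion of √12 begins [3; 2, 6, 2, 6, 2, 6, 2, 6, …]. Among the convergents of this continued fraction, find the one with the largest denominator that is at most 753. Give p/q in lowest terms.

1351/390

List convergents until the denominator exceeds the bound:
a_0 = 3: 3/1  (≤ bound)
a_1 = 2: 7/2  (≤ bound)
a_2 = 6: 45/13  (≤ bound)
a_3 = 2: 97/28  (≤ bound)
a_4 = 6: 627/181  (≤ bound)
a_5 = 2: 1351/390  (≤ bound)
a_6 = 6: 8733/2521  (> 753, stop)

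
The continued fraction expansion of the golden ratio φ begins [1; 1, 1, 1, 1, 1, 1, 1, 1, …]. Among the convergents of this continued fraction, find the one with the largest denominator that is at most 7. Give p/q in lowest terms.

List convergents until the denominator exceeds the bound:
a_0 = 1: 1/1  (≤ bound)
a_1 = 1: 2/1  (≤ bound)
a_2 = 1: 3/2  (≤ bound)
a_3 = 1: 5/3  (≤ bound)
a_4 = 1: 8/5  (≤ bound)
a_5 = 1: 13/8  (> 7, stop)

8/5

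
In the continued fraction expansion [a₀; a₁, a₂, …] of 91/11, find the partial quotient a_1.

91 = 8·11 + 3, so a_0 = 8
11 = 3·3 + 2, so a_1 = 3

3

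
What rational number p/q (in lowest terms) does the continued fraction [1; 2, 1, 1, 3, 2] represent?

57/41

a_0 = 1: 1/1
a_1 = 2: 3/2
a_2 = 1: 4/3
a_3 = 1: 7/5
a_4 = 3: 25/18
a_5 = 2: 57/41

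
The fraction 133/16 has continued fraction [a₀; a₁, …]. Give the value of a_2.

5

133 = 8·16 + 5, so a_0 = 8
16 = 3·5 + 1, so a_1 = 3
5 = 5·1 + 0, so a_2 = 5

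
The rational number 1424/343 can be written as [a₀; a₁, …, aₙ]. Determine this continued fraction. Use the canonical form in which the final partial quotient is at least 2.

[4; 6, 1, 1, 2, 10]

⌊1424/343⌋ = 4, remainder 52
⌊343/52⌋ = 6, remainder 31
⌊52/31⌋ = 1, remainder 21
⌊31/21⌋ = 1, remainder 10
⌊21/10⌋ = 2, remainder 1
⌊10/1⌋ = 10, remainder 0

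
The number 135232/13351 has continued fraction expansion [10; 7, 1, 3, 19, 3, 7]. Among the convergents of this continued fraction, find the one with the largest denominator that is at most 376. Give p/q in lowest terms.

a_0 = 10: 10/1  (≤ bound)
a_1 = 7: 71/7  (≤ bound)
a_2 = 1: 81/8  (≤ bound)
a_3 = 3: 314/31  (≤ bound)
a_4 = 19: 6047/597  (> 376, stop)

314/31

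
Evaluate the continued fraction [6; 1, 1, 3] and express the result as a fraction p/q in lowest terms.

46/7

Collapse the nested fraction from the inside out:
Start with 3.
1 + 1/(3/1) = 1 + 1/3 = 4/3
1 + 1/(4/3) = 1 + 3/4 = 7/4
6 + 1/(7/4) = 6 + 4/7 = 46/7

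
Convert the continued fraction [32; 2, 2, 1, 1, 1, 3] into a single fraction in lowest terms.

2237/69

a_0 = 32: 32/1
a_1 = 2: 65/2
a_2 = 2: 162/5
a_3 = 1: 227/7
a_4 = 1: 389/12
a_5 = 1: 616/19
a_6 = 3: 2237/69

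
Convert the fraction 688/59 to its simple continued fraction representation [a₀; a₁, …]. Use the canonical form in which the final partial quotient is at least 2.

Apply division with remainder until the remainder is 0:
688 = 11·59 + 39, so a_0 = 11
59 = 1·39 + 20, so a_1 = 1
39 = 1·20 + 19, so a_2 = 1
20 = 1·19 + 1, so a_3 = 1
19 = 19·1 + 0, so a_4 = 19

[11; 1, 1, 1, 19]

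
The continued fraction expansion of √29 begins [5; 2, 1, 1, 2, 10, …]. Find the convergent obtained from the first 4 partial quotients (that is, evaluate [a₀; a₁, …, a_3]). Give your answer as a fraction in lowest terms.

27/5

Use the convergent recurrence hₖ = aₖ·hₖ₋₁ + hₖ₋₂ (and likewise for the denominators kₖ):
a_0 = 5: 5/1
a_1 = 2: 11/2
a_2 = 1: 16/3
a_3 = 1: 27/5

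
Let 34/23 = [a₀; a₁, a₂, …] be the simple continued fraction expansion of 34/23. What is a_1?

34 ÷ 23 → quotient 1, remainder 11
23 ÷ 11 → quotient 2, remainder 1

2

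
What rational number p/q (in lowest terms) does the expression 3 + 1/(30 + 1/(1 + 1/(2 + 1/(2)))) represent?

Work from the innermost term outward:
Start with 2.
2 + 1/(2/1) = 2 + 1/2 = 5/2
1 + 1/(5/2) = 1 + 2/5 = 7/5
30 + 1/(7/5) = 30 + 5/7 = 215/7
3 + 1/(215/7) = 3 + 7/215 = 652/215

652/215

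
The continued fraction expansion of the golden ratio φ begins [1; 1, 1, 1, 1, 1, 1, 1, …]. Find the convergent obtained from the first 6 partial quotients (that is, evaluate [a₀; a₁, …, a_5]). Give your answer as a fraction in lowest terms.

13/8

Collapse the nested fraction from the inside out:
Start with 1.
1 + 1/(1/1) = 1 + 1/1 = 2/1
1 + 1/(2/1) = 1 + 1/2 = 3/2
1 + 1/(3/2) = 1 + 2/3 = 5/3
1 + 1/(5/3) = 1 + 3/5 = 8/5
1 + 1/(8/5) = 1 + 5/8 = 13/8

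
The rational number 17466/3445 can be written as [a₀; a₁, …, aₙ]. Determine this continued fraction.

17466 = 5·3445 + 241, so a_0 = 5
3445 = 14·241 + 71, so a_1 = 14
241 = 3·71 + 28, so a_2 = 3
71 = 2·28 + 15, so a_3 = 2
28 = 1·15 + 13, so a_4 = 1
15 = 1·13 + 2, so a_5 = 1
13 = 6·2 + 1, so a_6 = 6
2 = 2·1 + 0, so a_7 = 2

[5; 14, 3, 2, 1, 1, 6, 2]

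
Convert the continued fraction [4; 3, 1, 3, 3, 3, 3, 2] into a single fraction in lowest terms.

Starting at the tail and folding back:
Start with 2.
3 + 1/(2/1) = 3 + 1/2 = 7/2
3 + 1/(7/2) = 3 + 2/7 = 23/7
3 + 1/(23/7) = 3 + 7/23 = 76/23
3 + 1/(76/23) = 3 + 23/76 = 251/76
1 + 1/(251/76) = 1 + 76/251 = 327/251
3 + 1/(327/251) = 3 + 251/327 = 1232/327
4 + 1/(1232/327) = 4 + 327/1232 = 5255/1232

5255/1232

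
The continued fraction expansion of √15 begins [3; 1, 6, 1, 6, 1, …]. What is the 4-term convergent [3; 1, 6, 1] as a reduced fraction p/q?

31/8

Use the convergent recurrence hₖ = aₖ·hₖ₋₁ + hₖ₋₂ (and likewise for the denominators kₖ):
a_0 = 3: 3/1
a_1 = 1: 4/1
a_2 = 6: 27/7
a_3 = 1: 31/8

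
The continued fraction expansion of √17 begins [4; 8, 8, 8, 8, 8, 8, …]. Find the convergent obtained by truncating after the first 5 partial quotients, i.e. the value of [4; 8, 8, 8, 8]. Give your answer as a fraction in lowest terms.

Starting at the tail and folding back:
Start with 8.
8 + 1/(8/1) = 8 + 1/8 = 65/8
8 + 1/(65/8) = 8 + 8/65 = 528/65
8 + 1/(528/65) = 8 + 65/528 = 4289/528
4 + 1/(4289/528) = 4 + 528/4289 = 17684/4289

17684/4289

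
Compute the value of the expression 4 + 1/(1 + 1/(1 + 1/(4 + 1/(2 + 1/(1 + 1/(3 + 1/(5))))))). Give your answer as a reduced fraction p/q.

a_0 = 4: 4/1
a_1 = 1: 5/1
a_2 = 1: 9/2
a_3 = 4: 41/9
a_4 = 2: 91/20
a_5 = 1: 132/29
a_6 = 3: 487/107
a_7 = 5: 2567/564

2567/564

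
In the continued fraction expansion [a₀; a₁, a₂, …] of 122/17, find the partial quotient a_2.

⌊122/17⌋ = 7, remainder 3
⌊17/3⌋ = 5, remainder 2
⌊3/2⌋ = 1, remainder 1

1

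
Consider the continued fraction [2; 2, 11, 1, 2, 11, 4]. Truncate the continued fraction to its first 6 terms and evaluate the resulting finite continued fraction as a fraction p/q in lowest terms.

a_0 = 2: 2/1
a_1 = 2: 5/2
a_2 = 11: 57/23
a_3 = 1: 62/25
a_4 = 2: 181/73
a_5 = 11: 2053/828

2053/828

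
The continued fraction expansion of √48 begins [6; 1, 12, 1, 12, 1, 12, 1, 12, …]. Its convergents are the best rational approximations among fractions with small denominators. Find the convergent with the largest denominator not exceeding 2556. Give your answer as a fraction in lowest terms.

17466/2521

a_0 = 6: 6/1  (≤ bound)
a_1 = 1: 7/1  (≤ bound)
a_2 = 12: 90/13  (≤ bound)
a_3 = 1: 97/14  (≤ bound)
a_4 = 12: 1254/181  (≤ bound)
a_5 = 1: 1351/195  (≤ bound)
a_6 = 12: 17466/2521  (≤ bound)
a_7 = 1: 18817/2716  (> 2556, stop)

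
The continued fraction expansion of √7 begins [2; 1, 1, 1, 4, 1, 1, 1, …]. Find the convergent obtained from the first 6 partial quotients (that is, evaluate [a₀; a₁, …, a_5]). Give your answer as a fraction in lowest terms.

Build up convergents one term at a time:
a_0 = 2: 2/1
a_1 = 1: 3/1
a_2 = 1: 5/2
a_3 = 1: 8/3
a_4 = 4: 37/14
a_5 = 1: 45/17

45/17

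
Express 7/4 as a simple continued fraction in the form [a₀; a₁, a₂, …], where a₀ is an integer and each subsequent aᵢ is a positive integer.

7 = 1·4 + 3, so a_0 = 1
4 = 1·3 + 1, so a_1 = 1
3 = 3·1 + 0, so a_2 = 3

[1; 1, 3]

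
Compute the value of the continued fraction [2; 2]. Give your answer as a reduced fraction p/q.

Start with 2.
2 + 1/(2/1) = 2 + 1/2 = 5/2

5/2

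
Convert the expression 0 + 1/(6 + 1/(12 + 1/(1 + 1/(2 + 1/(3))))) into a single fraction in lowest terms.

Work from the innermost term outward:
Start with 3.
2 + 1/(3/1) = 2 + 1/3 = 7/3
1 + 1/(7/3) = 1 + 3/7 = 10/7
12 + 1/(10/7) = 12 + 7/10 = 127/10
6 + 1/(127/10) = 6 + 10/127 = 772/127
0 + 1/(772/127) = 0 + 127/772 = 127/772

127/772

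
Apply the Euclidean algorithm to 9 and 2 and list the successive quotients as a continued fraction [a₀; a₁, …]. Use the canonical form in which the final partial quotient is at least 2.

[4; 2]

9 = 4·2 + 1, so a_0 = 4
2 = 2·1 + 0, so a_1 = 2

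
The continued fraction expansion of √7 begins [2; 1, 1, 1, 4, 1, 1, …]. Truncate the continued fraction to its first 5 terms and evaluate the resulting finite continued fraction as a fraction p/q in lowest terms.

37/14

Start with 4.
1 + 1/(4/1) = 1 + 1/4 = 5/4
1 + 1/(5/4) = 1 + 4/5 = 9/5
1 + 1/(9/5) = 1 + 5/9 = 14/9
2 + 1/(14/9) = 2 + 9/14 = 37/14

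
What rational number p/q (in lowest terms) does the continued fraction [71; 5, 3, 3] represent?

3773/53

Work from the innermost term outward:
Start with 3.
3 + 1/(3/1) = 3 + 1/3 = 10/3
5 + 1/(10/3) = 5 + 3/10 = 53/10
71 + 1/(53/10) = 71 + 10/53 = 3773/53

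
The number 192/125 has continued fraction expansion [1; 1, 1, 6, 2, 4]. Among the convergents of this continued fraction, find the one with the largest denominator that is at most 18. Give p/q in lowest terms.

20/13

List convergents until the denominator exceeds the bound:
a_0 = 1: 1/1  (≤ bound)
a_1 = 1: 2/1  (≤ bound)
a_2 = 1: 3/2  (≤ bound)
a_3 = 6: 20/13  (≤ bound)
a_4 = 2: 43/28  (> 18, stop)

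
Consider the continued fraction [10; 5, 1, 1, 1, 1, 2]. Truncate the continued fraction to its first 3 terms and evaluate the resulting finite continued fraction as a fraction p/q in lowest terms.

61/6

Start with 1.
5 + 1/(1/1) = 5 + 1/1 = 6/1
10 + 1/(6/1) = 10 + 1/6 = 61/6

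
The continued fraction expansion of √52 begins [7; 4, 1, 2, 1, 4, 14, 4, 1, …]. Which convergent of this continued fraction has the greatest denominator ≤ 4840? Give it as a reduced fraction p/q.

9223/1279

a_0 = 7: 7/1  (≤ bound)
a_1 = 4: 29/4  (≤ bound)
a_2 = 1: 36/5  (≤ bound)
a_3 = 2: 101/14  (≤ bound)
a_4 = 1: 137/19  (≤ bound)
a_5 = 4: 649/90  (≤ bound)
a_6 = 14: 9223/1279  (≤ bound)
a_7 = 4: 37541/5206  (> 4840, stop)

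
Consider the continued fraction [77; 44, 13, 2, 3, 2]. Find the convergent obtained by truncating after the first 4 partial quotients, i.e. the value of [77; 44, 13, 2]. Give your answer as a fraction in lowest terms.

91657/1190

a_0 = 77: 77/1
a_1 = 44: 3389/44
a_2 = 13: 44134/573
a_3 = 2: 91657/1190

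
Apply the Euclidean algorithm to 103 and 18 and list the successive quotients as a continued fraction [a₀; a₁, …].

⌊103/18⌋ = 5, remainder 13
⌊18/13⌋ = 1, remainder 5
⌊13/5⌋ = 2, remainder 3
⌊5/3⌋ = 1, remainder 2
⌊3/2⌋ = 1, remainder 1
⌊2/1⌋ = 2, remainder 0

[5; 1, 2, 1, 1, 2]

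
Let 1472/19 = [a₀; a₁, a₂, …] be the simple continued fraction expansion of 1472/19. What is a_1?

1472 ÷ 19 → quotient 77, remainder 9
19 ÷ 9 → quotient 2, remainder 1

2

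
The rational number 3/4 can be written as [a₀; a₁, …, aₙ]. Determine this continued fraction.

⌊3/4⌋ = 0, remainder 3
⌊4/3⌋ = 1, remainder 1
⌊3/1⌋ = 3, remainder 0

[0; 1, 3]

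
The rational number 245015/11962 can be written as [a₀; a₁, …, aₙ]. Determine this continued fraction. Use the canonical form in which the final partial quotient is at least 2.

245015 = 20·11962 + 5775, so a_0 = 20
11962 = 2·5775 + 412, so a_1 = 2
5775 = 14·412 + 7, so a_2 = 14
412 = 58·7 + 6, so a_3 = 58
7 = 1·6 + 1, so a_4 = 1
6 = 6·1 + 0, so a_5 = 6

[20; 2, 14, 58, 1, 6]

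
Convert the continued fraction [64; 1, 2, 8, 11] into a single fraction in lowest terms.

Build up convergents one term at a time:
a_0 = 64: 64/1
a_1 = 1: 65/1
a_2 = 2: 194/3
a_3 = 8: 1617/25
a_4 = 11: 17981/278

17981/278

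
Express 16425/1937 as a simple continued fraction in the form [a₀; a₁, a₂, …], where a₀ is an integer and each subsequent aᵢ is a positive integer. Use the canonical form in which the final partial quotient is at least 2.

[8; 2, 11, 1, 3, 6, 3]

Run the Euclidean algorithm, recording each quotient:
16425 ÷ 1937 → quotient 8, remainder 929
1937 ÷ 929 → quotient 2, remainder 79
929 ÷ 79 → quotient 11, remainder 60
79 ÷ 60 → quotient 1, remainder 19
60 ÷ 19 → quotient 3, remainder 3
19 ÷ 3 → quotient 6, remainder 1
3 ÷ 1 → quotient 3, remainder 0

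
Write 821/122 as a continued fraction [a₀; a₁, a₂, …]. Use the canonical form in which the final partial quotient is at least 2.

⌊821/122⌋ = 6, remainder 89
⌊122/89⌋ = 1, remainder 33
⌊89/33⌋ = 2, remainder 23
⌊33/23⌋ = 1, remainder 10
⌊23/10⌋ = 2, remainder 3
⌊10/3⌋ = 3, remainder 1
⌊3/1⌋ = 3, remainder 0

[6; 1, 2, 1, 2, 3, 3]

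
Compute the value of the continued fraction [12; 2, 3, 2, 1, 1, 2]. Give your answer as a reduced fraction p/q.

Use the convergent recurrence hₖ = aₖ·hₖ₋₁ + hₖ₋₂ (and likewise for the denominators kₖ):
a_0 = 12: 12/1
a_1 = 2: 25/2
a_2 = 3: 87/7
a_3 = 2: 199/16
a_4 = 1: 286/23
a_5 = 1: 485/39
a_6 = 2: 1256/101

1256/101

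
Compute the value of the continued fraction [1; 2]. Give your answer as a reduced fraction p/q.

Start with 2.
1 + 1/(2/1) = 1 + 1/2 = 3/2

3/2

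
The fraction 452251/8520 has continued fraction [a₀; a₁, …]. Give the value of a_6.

Run the Euclidean algorithm, recording each quotient:
452251 ÷ 8520 → quotient 53, remainder 691
8520 ÷ 691 → quotient 12, remainder 228
691 ÷ 228 → quotient 3, remainder 7
228 ÷ 7 → quotient 32, remainder 4
7 ÷ 4 → quotient 1, remainder 3
4 ÷ 3 → quotient 1, remainder 1
3 ÷ 1 → quotient 3, remainder 0

3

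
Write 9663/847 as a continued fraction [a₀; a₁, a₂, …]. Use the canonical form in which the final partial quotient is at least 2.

9663 = 11·847 + 346, so a_0 = 11
847 = 2·346 + 155, so a_1 = 2
346 = 2·155 + 36, so a_2 = 2
155 = 4·36 + 11, so a_3 = 4
36 = 3·11 + 3, so a_4 = 3
11 = 3·3 + 2, so a_5 = 3
3 = 1·2 + 1, so a_6 = 1
2 = 2·1 + 0, so a_7 = 2

[11; 2, 2, 4, 3, 3, 1, 2]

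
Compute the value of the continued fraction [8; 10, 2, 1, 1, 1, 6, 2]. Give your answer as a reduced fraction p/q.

a_0 = 8: 8/1
a_1 = 10: 81/10
a_2 = 2: 170/21
a_3 = 1: 251/31
a_4 = 1: 421/52
a_5 = 1: 672/83
a_6 = 6: 4453/550
a_7 = 2: 9578/1183

9578/1183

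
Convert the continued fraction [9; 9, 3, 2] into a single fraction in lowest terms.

Start with 2.
3 + 1/(2/1) = 3 + 1/2 = 7/2
9 + 1/(7/2) = 9 + 2/7 = 65/7
9 + 1/(65/7) = 9 + 7/65 = 592/65

592/65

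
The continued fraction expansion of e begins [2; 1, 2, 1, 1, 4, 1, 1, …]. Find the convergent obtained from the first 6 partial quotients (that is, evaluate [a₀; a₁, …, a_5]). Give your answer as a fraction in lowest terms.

Compute successive convergents:
a_0 = 2: 2/1
a_1 = 1: 3/1
a_2 = 2: 8/3
a_3 = 1: 11/4
a_4 = 1: 19/7
a_5 = 4: 87/32

87/32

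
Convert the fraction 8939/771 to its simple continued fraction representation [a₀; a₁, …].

Apply division with remainder until the remainder is 0:
8939 = 11·771 + 458, so a_0 = 11
771 = 1·458 + 313, so a_1 = 1
458 = 1·313 + 145, so a_2 = 1
313 = 2·145 + 23, so a_3 = 2
145 = 6·23 + 7, so a_4 = 6
23 = 3·7 + 2, so a_5 = 3
7 = 3·2 + 1, so a_6 = 3
2 = 2·1 + 0, so a_7 = 2

[11; 1, 1, 2, 6, 3, 3, 2]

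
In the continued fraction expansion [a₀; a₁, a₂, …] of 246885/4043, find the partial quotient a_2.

Apply division with remainder until the remainder is 0:
246885 ÷ 4043 → quotient 61, remainder 262
4043 ÷ 262 → quotient 15, remainder 113
262 ÷ 113 → quotient 2, remainder 36

2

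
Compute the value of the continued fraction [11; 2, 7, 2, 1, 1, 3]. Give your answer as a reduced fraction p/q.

a_0 = 11: 11/1
a_1 = 2: 23/2
a_2 = 7: 172/15
a_3 = 2: 367/32
a_4 = 1: 539/47
a_5 = 1: 906/79
a_6 = 3: 3257/284

3257/284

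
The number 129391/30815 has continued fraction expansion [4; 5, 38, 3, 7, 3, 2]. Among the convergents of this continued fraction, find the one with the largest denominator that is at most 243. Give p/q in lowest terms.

a_0 = 4: 4/1  (≤ bound)
a_1 = 5: 21/5  (≤ bound)
a_2 = 38: 802/191  (≤ bound)
a_3 = 3: 2427/578  (> 243, stop)

802/191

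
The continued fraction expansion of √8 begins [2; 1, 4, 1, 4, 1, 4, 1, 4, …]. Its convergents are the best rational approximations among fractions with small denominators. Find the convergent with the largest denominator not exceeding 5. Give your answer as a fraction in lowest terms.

a_0 = 2: 2/1  (≤ bound)
a_1 = 1: 3/1  (≤ bound)
a_2 = 4: 14/5  (≤ bound)
a_3 = 1: 17/6  (> 5, stop)

14/5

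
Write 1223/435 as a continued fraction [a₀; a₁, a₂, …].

Apply division with remainder until the remainder is 0:
1223 ÷ 435 → quotient 2, remainder 353
435 ÷ 353 → quotient 1, remainder 82
353 ÷ 82 → quotient 4, remainder 25
82 ÷ 25 → quotient 3, remainder 7
25 ÷ 7 → quotient 3, remainder 4
7 ÷ 4 → quotient 1, remainder 3
4 ÷ 3 → quotient 1, remainder 1
3 ÷ 1 → quotient 3, remainder 0

[2; 1, 4, 3, 3, 1, 1, 3]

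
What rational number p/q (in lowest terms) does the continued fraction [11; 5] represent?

56/5

a_0 = 11: 11/1
a_1 = 5: 56/5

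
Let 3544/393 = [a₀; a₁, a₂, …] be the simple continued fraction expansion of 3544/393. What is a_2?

7

⌊3544/393⌋ = 9, remainder 7
⌊393/7⌋ = 56, remainder 1
⌊7/1⌋ = 7, remainder 0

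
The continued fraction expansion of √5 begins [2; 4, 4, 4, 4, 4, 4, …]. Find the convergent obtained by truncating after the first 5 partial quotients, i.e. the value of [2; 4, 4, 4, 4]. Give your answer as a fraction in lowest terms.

Start with 4.
4 + 1/(4/1) = 4 + 1/4 = 17/4
4 + 1/(17/4) = 4 + 4/17 = 72/17
4 + 1/(72/17) = 4 + 17/72 = 305/72
2 + 1/(305/72) = 2 + 72/305 = 682/305

682/305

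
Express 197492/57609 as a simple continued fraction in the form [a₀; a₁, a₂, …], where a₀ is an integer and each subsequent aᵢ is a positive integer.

⌊197492/57609⌋ = 3, remainder 24665
⌊57609/24665⌋ = 2, remainder 8279
⌊24665/8279⌋ = 2, remainder 8107
⌊8279/8107⌋ = 1, remainder 172
⌊8107/172⌋ = 47, remainder 23
⌊172/23⌋ = 7, remainder 11
⌊23/11⌋ = 2, remainder 1
⌊11/1⌋ = 11, remainder 0

[3; 2, 2, 1, 47, 7, 2, 11]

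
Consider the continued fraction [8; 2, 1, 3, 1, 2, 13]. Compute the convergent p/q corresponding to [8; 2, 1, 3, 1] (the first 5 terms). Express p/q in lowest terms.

117/14

a_0 = 8: 8/1
a_1 = 2: 17/2
a_2 = 1: 25/3
a_3 = 3: 92/11
a_4 = 1: 117/14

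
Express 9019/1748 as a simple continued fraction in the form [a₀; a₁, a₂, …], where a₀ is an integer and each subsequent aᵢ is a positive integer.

[5; 6, 3, 1, 3, 2, 1, 5]

⌊9019/1748⌋ = 5, remainder 279
⌊1748/279⌋ = 6, remainder 74
⌊279/74⌋ = 3, remainder 57
⌊74/57⌋ = 1, remainder 17
⌊57/17⌋ = 3, remainder 6
⌊17/6⌋ = 2, remainder 5
⌊6/5⌋ = 1, remainder 1
⌊5/1⌋ = 5, remainder 0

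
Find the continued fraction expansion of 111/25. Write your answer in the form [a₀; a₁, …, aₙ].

[4; 2, 3, 1, 2]

Repeatedly divide and take the remainder:
111 ÷ 25 → quotient 4, remainder 11
25 ÷ 11 → quotient 2, remainder 3
11 ÷ 3 → quotient 3, remainder 2
3 ÷ 2 → quotient 1, remainder 1
2 ÷ 1 → quotient 2, remainder 0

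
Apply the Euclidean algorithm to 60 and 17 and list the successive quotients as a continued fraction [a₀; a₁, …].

Repeatedly divide and take the remainder:
60 = 3·17 + 9, so a_0 = 3
17 = 1·9 + 8, so a_1 = 1
9 = 1·8 + 1, so a_2 = 1
8 = 8·1 + 0, so a_3 = 8

[3; 1, 1, 8]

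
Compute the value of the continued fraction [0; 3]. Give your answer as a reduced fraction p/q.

1/3

a_0 = 0: 0/1
a_1 = 3: 1/3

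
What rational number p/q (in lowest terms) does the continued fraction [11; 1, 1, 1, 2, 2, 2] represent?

Build up convergents one term at a time:
a_0 = 11: 11/1
a_1 = 1: 12/1
a_2 = 1: 23/2
a_3 = 1: 35/3
a_4 = 2: 93/8
a_5 = 2: 221/19
a_6 = 2: 535/46

535/46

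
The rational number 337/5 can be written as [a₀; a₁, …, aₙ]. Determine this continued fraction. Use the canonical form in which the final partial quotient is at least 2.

Apply division with remainder until the remainder is 0:
337 = 67·5 + 2, so a_0 = 67
5 = 2·2 + 1, so a_1 = 2
2 = 2·1 + 0, so a_2 = 2

[67; 2, 2]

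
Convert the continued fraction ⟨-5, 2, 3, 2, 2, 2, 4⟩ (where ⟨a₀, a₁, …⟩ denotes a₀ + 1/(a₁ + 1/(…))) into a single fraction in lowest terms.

a_0 = -5: -5/1
a_1 = 2: -9/2
a_2 = 3: -32/7
a_3 = 2: -73/16
a_4 = 2: -178/39
a_5 = 2: -429/94
a_6 = 4: -1894/415

-1894/415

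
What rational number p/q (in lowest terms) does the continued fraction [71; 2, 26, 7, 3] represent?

a_0 = 71: 71/1
a_1 = 2: 143/2
a_2 = 26: 3789/53
a_3 = 7: 26666/373
a_4 = 3: 83787/1172

83787/1172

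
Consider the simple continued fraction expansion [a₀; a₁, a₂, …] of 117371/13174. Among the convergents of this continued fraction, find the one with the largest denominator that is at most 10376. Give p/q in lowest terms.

20233/2271

List convergents until the denominator exceeds the bound:
a_0 = 8: 8/1  (≤ bound)
a_1 = 1: 9/1  (≤ bound)
a_2 = 10: 98/11  (≤ bound)
a_3 = 41: 4027/452  (≤ bound)
a_4 = 4: 16206/1819  (≤ bound)
a_5 = 1: 20233/2271  (≤ bound)
a_6 = 5: 117371/13174  (> 10376, stop)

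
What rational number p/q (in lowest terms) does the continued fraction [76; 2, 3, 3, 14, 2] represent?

Work from the innermost term outward:
Start with 2.
14 + 1/(2/1) = 14 + 1/2 = 29/2
3 + 1/(29/2) = 3 + 2/29 = 89/29
3 + 1/(89/29) = 3 + 29/89 = 296/89
2 + 1/(296/89) = 2 + 89/296 = 681/296
76 + 1/(681/296) = 76 + 296/681 = 52052/681

52052/681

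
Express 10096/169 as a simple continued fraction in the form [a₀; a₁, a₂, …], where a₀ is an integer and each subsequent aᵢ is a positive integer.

[59; 1, 2, 1, 5, 3, 2]

10096 ÷ 169 → quotient 59, remainder 125
169 ÷ 125 → quotient 1, remainder 44
125 ÷ 44 → quotient 2, remainder 37
44 ÷ 37 → quotient 1, remainder 7
37 ÷ 7 → quotient 5, remainder 2
7 ÷ 2 → quotient 3, remainder 1
2 ÷ 1 → quotient 2, remainder 0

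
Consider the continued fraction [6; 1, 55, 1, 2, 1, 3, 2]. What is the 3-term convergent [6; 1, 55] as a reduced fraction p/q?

391/56

Start with 55.
1 + 1/(55/1) = 1 + 1/55 = 56/55
6 + 1/(56/55) = 6 + 55/56 = 391/56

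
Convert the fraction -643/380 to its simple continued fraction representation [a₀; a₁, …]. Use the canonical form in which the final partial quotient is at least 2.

[-2; 3, 4, 29]

⌊-643/380⌋ = -2, remainder 117
⌊380/117⌋ = 3, remainder 29
⌊117/29⌋ = 4, remainder 1
⌊29/1⌋ = 29, remainder 0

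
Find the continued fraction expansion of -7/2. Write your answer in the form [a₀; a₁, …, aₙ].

[-4; 2]

-7 = -4·2 + 1, so a_0 = -4
2 = 2·1 + 0, so a_1 = 2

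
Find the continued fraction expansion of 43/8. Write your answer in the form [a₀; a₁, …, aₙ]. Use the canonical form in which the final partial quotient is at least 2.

⌊43/8⌋ = 5, remainder 3
⌊8/3⌋ = 2, remainder 2
⌊3/2⌋ = 1, remainder 1
⌊2/1⌋ = 2, remainder 0

[5; 2, 1, 2]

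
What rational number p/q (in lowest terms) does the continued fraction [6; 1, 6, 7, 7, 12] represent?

29731/4334

Start with 12.
7 + 1/(12/1) = 7 + 1/12 = 85/12
7 + 1/(85/12) = 7 + 12/85 = 607/85
6 + 1/(607/85) = 6 + 85/607 = 3727/607
1 + 1/(3727/607) = 1 + 607/3727 = 4334/3727
6 + 1/(4334/3727) = 6 + 3727/4334 = 29731/4334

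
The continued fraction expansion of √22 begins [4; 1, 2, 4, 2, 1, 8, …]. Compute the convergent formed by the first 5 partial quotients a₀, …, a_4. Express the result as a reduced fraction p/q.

Start with 2.
4 + 1/(2/1) = 4 + 1/2 = 9/2
2 + 1/(9/2) = 2 + 2/9 = 20/9
1 + 1/(20/9) = 1 + 9/20 = 29/20
4 + 1/(29/20) = 4 + 20/29 = 136/29

136/29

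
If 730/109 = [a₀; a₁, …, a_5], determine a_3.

3

Run the Euclidean algorithm, recording each quotient:
730 = 6·109 + 76, so a_0 = 6
109 = 1·76 + 33, so a_1 = 1
76 = 2·33 + 10, so a_2 = 2
33 = 3·10 + 3, so a_3 = 3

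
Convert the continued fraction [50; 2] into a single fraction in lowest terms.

101/2

Use the convergent recurrence hₖ = aₖ·hₖ₋₁ + hₖ₋₂ (and likewise for the denominators kₖ):
a_0 = 50: 50/1
a_1 = 2: 101/2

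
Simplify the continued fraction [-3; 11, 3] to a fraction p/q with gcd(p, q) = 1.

-99/34

Compute successive convergents:
a_0 = -3: -3/1
a_1 = 11: -32/11
a_2 = 3: -99/34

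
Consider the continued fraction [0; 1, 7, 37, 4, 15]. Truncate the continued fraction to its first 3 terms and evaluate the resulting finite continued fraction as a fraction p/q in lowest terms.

a_0 = 0: 0/1
a_1 = 1: 1/1
a_2 = 7: 7/8

7/8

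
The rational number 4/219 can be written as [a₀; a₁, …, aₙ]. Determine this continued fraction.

[0; 54, 1, 3]

⌊4/219⌋ = 0, remainder 4
⌊219/4⌋ = 54, remainder 3
⌊4/3⌋ = 1, remainder 1
⌊3/1⌋ = 3, remainder 0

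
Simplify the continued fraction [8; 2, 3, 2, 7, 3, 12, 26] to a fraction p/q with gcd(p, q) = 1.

1011115/119843

a_0 = 8: 8/1
a_1 = 2: 17/2
a_2 = 3: 59/7
a_3 = 2: 135/16
a_4 = 7: 1004/119
a_5 = 3: 3147/373
a_6 = 12: 38768/4595
a_7 = 26: 1011115/119843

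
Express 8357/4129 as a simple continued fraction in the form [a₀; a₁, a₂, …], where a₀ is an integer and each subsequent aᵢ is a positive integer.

[2; 41, 1, 2, 2, 2, 2, 2]

Run the Euclidean algorithm, recording each quotient:
⌊8357/4129⌋ = 2, remainder 99
⌊4129/99⌋ = 41, remainder 70
⌊99/70⌋ = 1, remainder 29
⌊70/29⌋ = 2, remainder 12
⌊29/12⌋ = 2, remainder 5
⌊12/5⌋ = 2, remainder 2
⌊5/2⌋ = 2, remainder 1
⌊2/1⌋ = 2, remainder 0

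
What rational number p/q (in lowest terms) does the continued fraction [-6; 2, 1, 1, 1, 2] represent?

Compute successive convergents:
a_0 = -6: -6/1
a_1 = 2: -11/2
a_2 = 1: -17/3
a_3 = 1: -28/5
a_4 = 1: -45/8
a_5 = 2: -118/21

-118/21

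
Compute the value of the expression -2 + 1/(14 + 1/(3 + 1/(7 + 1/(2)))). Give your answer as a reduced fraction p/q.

-1299/673

Use the convergent recurrence hₖ = aₖ·hₖ₋₁ + hₖ₋₂ (and likewise for the denominators kₖ):
a_0 = -2: -2/1
a_1 = 14: -27/14
a_2 = 3: -83/43
a_3 = 7: -608/315
a_4 = 2: -1299/673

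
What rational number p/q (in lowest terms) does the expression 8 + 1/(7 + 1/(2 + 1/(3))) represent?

423/52

Start with 3.
2 + 1/(3/1) = 2 + 1/3 = 7/3
7 + 1/(7/3) = 7 + 3/7 = 52/7
8 + 1/(52/7) = 8 + 7/52 = 423/52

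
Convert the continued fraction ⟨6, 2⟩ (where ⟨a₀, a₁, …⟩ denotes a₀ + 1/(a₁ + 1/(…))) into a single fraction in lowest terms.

Start with 2.
6 + 1/(2/1) = 6 + 1/2 = 13/2

13/2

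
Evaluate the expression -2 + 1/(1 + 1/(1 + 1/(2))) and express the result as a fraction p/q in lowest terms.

Starting at the tail and folding back:
Start with 2.
1 + 1/(2/1) = 1 + 1/2 = 3/2
1 + 1/(3/2) = 1 + 2/3 = 5/3
-2 + 1/(5/3) = -2 + 3/5 = -7/5

-7/5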